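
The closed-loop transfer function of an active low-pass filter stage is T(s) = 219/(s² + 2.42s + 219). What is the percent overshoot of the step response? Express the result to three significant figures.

%OS ≈ 77.3%

ω_n = √219 = 14.8 rad/s; ζ = 2.42/(2·14.8) = 0.0818.
%OS = 100 e^{−πζ/√(1−ζ²)} with ζ = 0.0818 gives 77.3%.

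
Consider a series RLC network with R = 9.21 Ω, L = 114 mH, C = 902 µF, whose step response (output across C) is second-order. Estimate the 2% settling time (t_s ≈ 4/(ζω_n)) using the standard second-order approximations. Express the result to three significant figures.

t_s ≈ 0.0990 s

For a series RLC circuit (capacitor voltage as output), ω_n = 1/√(LC) = 1/√(114 mH · 902 µF) = 98.6 rad/s.
ζ = (R/2)·√(C/L) = (9.21/2)·√(902 µF/114 mH) = 0.410.
t_s ≈ 4/(ζω_n) = 0.0990 s.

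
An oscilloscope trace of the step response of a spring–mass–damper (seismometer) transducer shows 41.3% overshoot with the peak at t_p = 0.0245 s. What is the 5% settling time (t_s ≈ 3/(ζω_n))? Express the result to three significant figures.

ζ from %OS: ζ = |ln 0.413|/√(π²+ln²0.413) = 0.271.
From t_p = π/ω_d, ω_d = π/0.0245 = 128 rad/s, so ω_n = ω_d/√(1−ζ²) = 133 rad/s.
t_s ≈ 3/(ζω_n) = 3/(0.271·133) = 0.0831 s.

t_s ≈ 0.0831 s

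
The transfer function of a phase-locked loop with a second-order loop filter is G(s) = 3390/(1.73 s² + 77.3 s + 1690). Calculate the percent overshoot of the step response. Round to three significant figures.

%OS ≈ 4.03%

Dividing through by 1.73: denominator becomes s² + 44.68 s + 976.9.
So ω_n = √976.9 = 31.3 rad/s and ζ = 44.68/(2·31.3) = 0.715.
Overshoot: exp(−π·0.715/√(1−0.715²)) = 0.0403, i.e. 4.03%.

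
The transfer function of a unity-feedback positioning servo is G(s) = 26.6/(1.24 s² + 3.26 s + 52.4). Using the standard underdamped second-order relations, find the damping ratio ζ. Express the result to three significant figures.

Dividing through by 1.24: denominator becomes s² + 2.629 s + 42.26.
So ω_n = √42.26 = 6.50 rad/s and ζ = 2.629/(2·6.50) = 0.202.

ζ ≈ 0.202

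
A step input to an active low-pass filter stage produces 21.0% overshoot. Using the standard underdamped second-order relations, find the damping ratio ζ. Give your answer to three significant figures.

ζ ≈ 0.445

Inverting the overshoot relation: ζ = |ln 0.210|/√(π² + ln²0.210) = 0.445.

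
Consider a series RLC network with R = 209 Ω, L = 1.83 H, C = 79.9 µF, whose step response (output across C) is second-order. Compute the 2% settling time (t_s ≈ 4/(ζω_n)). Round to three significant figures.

For a series RLC circuit (capacitor voltage as output), ω_n = 1/√(LC) = 1/√(1.83 H · 79.9 µF) = 82.7 rad/s.
ζ = (R/2)·√(C/L) = (209/2)·√(79.9 µF/1.83 H) = 0.691.
t_s ≈ 4/(ζω_n) = 0.0700 s.

t_s ≈ 0.0700 s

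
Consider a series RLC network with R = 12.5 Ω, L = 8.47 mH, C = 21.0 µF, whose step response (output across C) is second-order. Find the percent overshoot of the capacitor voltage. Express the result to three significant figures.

%OS ≈ 35.7%

For a series RLC circuit (capacitor voltage as output), ω_n = 1/√(LC) = 1/√(8.47 mH · 21.0 µF) = 2370 rad/s.
ζ = (R/2)·√(C/L) = (12.5/2)·√(21.0 µF/8.47 mH) = 0.311.
Overshoot: exp(−π·0.311/√(1−0.311²)) = 0.357, i.e. 35.7%.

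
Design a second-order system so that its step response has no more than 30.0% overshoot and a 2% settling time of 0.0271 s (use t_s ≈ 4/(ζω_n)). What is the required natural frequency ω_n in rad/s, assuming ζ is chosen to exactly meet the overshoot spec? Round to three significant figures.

ω_n ≈ 412 rad/s

ζ = −ln(OS)/√(π² + (ln OS)²). With OS = 0.300, ln OS = −1.204 and ζ = 1.204/3.364 = 0.358.
From t_s ≈ 4/(ζω_n): ω_n = 4/(ζ·t_s) = 4/(0.358·0.0271) = 412 rad/s.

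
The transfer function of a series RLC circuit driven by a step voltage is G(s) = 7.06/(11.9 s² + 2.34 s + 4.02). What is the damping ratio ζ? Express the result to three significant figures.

Dividing through by 11.9: denominator becomes s² + 0.1966 s + 0.3378.
So ω_n = √0.3378 = 0.581 rad/s and ζ = 0.1966/(2·0.581) = 0.169.

ζ ≈ 0.169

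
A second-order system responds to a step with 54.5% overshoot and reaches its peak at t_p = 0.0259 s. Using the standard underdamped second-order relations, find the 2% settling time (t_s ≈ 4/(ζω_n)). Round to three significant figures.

From the overshoot, ζ = −ln(OS)/√(π²+ln²(OS)) = 0.190.
t_p = π/ω_d ⇒ ω_d = 121 rad/s; then ω_n = ω_d/√(1−ζ²) = 124 rad/s.
t_s ≈ 4/(ζω_n) = 4/(0.190·124) = 0.171 s.

t_s ≈ 0.171 s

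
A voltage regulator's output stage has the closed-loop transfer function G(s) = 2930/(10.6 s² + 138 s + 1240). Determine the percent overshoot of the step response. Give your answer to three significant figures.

Dividing through by 10.6: denominator becomes s² + 13.02 s + 117.0.
So ω_n = √117.0 = 10.8 rad/s and ζ = 13.02/(2·10.8) = 0.602.
Overshoot: exp(−π·0.602/√(1−0.602²)) = 0.0937, i.e. 9.37%.

%OS ≈ 9.37%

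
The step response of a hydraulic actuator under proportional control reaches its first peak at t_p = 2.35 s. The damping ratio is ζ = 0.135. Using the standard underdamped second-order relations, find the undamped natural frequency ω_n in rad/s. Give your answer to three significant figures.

ω_n ≈ 1.35 rad/s

Peak time t_p = π/ω_d, so ω_d = π/t_p = π/2.35 = 1.34 rad/s.
ω_n = ω_d/√(1−ζ²) = 1.34/√0.982 = 1.35 rad/s.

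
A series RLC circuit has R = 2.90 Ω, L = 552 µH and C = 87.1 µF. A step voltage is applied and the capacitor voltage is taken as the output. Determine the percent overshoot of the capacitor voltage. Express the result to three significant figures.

%OS ≈ 10.9%

For a series RLC circuit (capacitor voltage as output), ω_n = 1/√(LC) = 1/√(552 µH · 87.1 µF) = 4560 rad/s.
ζ = (R/2)·√(C/L) = (2.90/2)·√(87.1 µF/552 µH) = 0.576.
%OS = 100 e^{−πζ/√(1−ζ²)} with ζ = 0.576 gives 10.9%.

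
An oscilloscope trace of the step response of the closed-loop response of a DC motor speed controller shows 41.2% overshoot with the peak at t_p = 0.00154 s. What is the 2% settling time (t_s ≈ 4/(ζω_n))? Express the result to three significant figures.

From the overshoot, ζ = −ln(OS)/√(π²+ln²(OS)) = 0.272.
t_p = π/ω_d ⇒ ω_d = 2040 rad/s; then ω_n = ω_d/√(1−ζ²) = 2120 rad/s.
t_s ≈ 4/(ζω_n) = 4/(0.272·2120) = 0.00695 s.

t_s ≈ 0.00695 s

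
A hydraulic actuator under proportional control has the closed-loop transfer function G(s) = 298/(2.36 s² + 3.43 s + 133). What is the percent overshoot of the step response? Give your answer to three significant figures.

%OS ≈ 73.7%

Dividing through by 2.36: denominator becomes s² + 1.453 s + 56.36.
So ω_n = √56.36 = 7.51 rad/s and ζ = 1.453/(2·7.51) = 0.0968.
Overshoot: exp(−π·0.0968/√(1−0.0968²)) = 0.737, i.e. 73.7%.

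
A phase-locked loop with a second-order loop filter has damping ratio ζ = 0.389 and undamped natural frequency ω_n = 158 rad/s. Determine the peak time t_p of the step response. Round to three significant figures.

The damped frequency is ω_d = ω_n√(1−ζ²) = 158·√(1−0.151) = 146 rad/s.
Peak time t_p = π/ω_d = π/146 = 0.0216 s.

t_p ≈ 0.0216 s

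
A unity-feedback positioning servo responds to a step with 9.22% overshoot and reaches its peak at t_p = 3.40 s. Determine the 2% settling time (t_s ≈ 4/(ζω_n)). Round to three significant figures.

ζ from %OS: ζ = |ln 0.0922|/√(π²+ln²0.0922) = 0.604.
From t_p = π/ω_d, ω_d = π/3.40 = 0.924 rad/s, so ω_n = ω_d/√(1−ζ²) = 1.16 rad/s.
t_s ≈ 4/(ζω_n) = 4/(0.604·1.16) = 5.71 s.

t_s ≈ 5.71 s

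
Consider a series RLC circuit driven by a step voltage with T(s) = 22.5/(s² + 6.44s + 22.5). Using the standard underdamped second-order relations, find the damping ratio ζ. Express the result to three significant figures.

ζ ≈ 0.679

ω_n = √22.5 = 4.74 rad/s; ζ = 6.44/(2·4.74) = 0.679.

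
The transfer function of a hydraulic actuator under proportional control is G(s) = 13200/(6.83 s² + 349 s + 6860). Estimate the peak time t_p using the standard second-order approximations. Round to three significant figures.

Dividing through by 6.83: denominator becomes s² + 51.10 s + 1004.
So ω_n = √1004 = 31.7 rad/s and ζ = 51.10/(2·31.7) = 0.806.
ω_d = ω_n√(1−ζ²) = 18.8 rad/s. t_p = π/ω_d = 0.168 s.

t_p ≈ 0.168 s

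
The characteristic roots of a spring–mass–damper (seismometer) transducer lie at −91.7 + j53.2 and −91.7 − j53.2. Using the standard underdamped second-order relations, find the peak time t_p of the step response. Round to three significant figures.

t_p = π/ω_d with ω_d = 53.2 (the imaginary part), so t_p = 0.0591 s.

t_p ≈ 0.0591 s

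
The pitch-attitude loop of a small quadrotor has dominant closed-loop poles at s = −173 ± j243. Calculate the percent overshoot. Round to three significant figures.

%OS ≈ 10.7%

|pole| = ω_n = √(173² + 243²) = 298 rad/s; ζ = cos θ = σ/ω_n = 0.580.
%OS = 100·exp(−πζ/√(1−ζ²)) = 10.7%.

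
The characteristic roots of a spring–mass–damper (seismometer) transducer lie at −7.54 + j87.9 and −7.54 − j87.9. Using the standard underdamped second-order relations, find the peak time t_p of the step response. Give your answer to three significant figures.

t_p = π/ω_d with ω_d = 87.9 (the imaginary part), so t_p = 0.0357 s.

t_p ≈ 0.0357 s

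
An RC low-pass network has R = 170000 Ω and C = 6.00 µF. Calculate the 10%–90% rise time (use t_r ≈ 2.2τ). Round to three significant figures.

t_r ≈ 2.24 s

τ = RC = 170000 × 6.00 µF = 1.02 s.
t_r ≈ 2.2τ = 2.24 s.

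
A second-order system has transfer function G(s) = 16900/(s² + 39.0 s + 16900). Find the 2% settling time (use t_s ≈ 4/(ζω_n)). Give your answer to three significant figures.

ω_n = √16900 = 130 rad/s; ζ = 39.0/(2·130) = 0.150.
t_s ≈ 4/(ζω_n) = 4/(0.150·130) = 0.205 s.

t_s ≈ 0.205 s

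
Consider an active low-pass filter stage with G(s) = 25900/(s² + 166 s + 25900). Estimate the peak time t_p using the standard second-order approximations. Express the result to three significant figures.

Matching coefficients with s² + 2ζω_n s + ω_n² gives ω_n² = 25900 ⇒ ω_n = 161 rad/s, and ζ = 166/(2ω_n) = 0.516.
ω_d = ω_n√(1−ζ²) = 138 rad/s. Then t_p = π/ω_d = 0.0228 s.

t_p ≈ 0.0228 s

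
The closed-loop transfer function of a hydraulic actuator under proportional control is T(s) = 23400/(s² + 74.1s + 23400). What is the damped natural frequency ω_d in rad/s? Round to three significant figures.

Matching coefficients with s² + 2ζω_n s + ω_n² gives ω_n² = 23400 ⇒ ω_n = 153 rad/s, and ζ = 74.1/(2ω_n) = 0.242.
ω_d = ω_n√(1−ζ²) = 148 rad/s.

ω_d ≈ 148 rad/s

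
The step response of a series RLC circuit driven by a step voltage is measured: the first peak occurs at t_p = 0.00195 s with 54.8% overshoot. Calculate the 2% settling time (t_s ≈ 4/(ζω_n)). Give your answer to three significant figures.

t_s ≈ 0.0130 s

The overshoot fixes ζ = −ln(OS)/√(π²+ln²(OS)) = 0.188.
t_p = π/ω_d ⇒ ω_d = 1610 rad/s; then ω_n = ω_d/√(1−ζ²) = 1640 rad/s.
t_s ≈ 4/(ζω_n) = 4/(0.188·1640) = 0.0130 s.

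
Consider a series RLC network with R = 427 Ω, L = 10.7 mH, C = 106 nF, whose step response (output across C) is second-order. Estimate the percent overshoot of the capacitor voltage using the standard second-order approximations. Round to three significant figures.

For a series RLC circuit (capacitor voltage as output), ω_n = 1/√(LC) = 1/√(10.7 mH · 106 nF) = 29700 rad/s.
ζ = (R/2)·√(C/L) = (427/2)·√(106 nF/10.7 mH) = 0.672.
Overshoot: exp(−π·0.672/√(1−0.672²)) = 0.0578, i.e. 5.78%.

%OS ≈ 5.78%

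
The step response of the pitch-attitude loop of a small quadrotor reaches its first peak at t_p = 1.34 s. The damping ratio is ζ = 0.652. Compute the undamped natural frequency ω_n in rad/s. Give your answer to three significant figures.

ω_n ≈ 3.09 rad/s

Peak time t_p = π/ω_d, so ω_d = π/t_p = π/1.34 = 2.34 rad/s.
ω_n = ω_d/√(1−ζ²) = 2.34/√0.575 = 3.09 rad/s.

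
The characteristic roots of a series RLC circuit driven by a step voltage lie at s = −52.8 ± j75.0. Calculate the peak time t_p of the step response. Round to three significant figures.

t_p = π/ω_d with ω_d = 75.0 (the imaginary part), so t_p = 0.0419 s.

t_p ≈ 0.0419 s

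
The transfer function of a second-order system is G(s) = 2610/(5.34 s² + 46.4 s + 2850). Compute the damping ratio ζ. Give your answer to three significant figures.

ζ ≈ 0.188

Dividing through by 5.34: denominator becomes s² + 8.689 s + 533.7.
So ω_n = √533.7 = 23.1 rad/s and ζ = 8.689/(2·23.1) = 0.188.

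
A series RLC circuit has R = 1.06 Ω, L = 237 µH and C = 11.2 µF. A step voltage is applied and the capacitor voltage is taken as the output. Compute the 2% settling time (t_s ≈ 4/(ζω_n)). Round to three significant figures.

For a series RLC circuit (capacitor voltage as output), ω_n = 1/√(LC) = 1/√(237 µH · 11.2 µF) = 19400 rad/s.
ζ = (R/2)·√(C/L) = (1.06/2)·√(11.2 µF/237 µH) = 0.115.
t_s ≈ 4/(ζω_n) = 0.00179 s.

t_s ≈ 0.00179 s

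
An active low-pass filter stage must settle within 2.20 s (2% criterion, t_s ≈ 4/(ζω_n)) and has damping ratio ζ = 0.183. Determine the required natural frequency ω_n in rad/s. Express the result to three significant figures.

ω_n ≈ 9.94 rad/s

Rearranging t_s ≈ 4/(ζω_n) gives ω_n = 4/(ζ·t_s) = 4/(0.183 × 2.20) = 9.94 rad/s.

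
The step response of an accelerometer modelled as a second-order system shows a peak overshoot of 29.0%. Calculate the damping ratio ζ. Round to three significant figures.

From %OS = 100·exp(−πζ/√(1−ζ²)), invert to get ζ = −ln(OS)/√(π² + ln²(OS)) with OS = 0.290.
−ln 0.290 = 1.238, so ζ = 1.238/√(π² + 1.532) = 0.367.

ζ ≈ 0.367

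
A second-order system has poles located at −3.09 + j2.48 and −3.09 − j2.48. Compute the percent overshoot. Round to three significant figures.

%OS ≈ 2.00%

With σ = 3.09, ω_d = 2.48: ω_n = √(σ²+ω_d²) = 3.96 rad/s, ζ = σ/ω_n = 0.780.
Overshoot: exp(−π·0.780/√(1−0.780²)) = 0.0200, i.e. 2.00%.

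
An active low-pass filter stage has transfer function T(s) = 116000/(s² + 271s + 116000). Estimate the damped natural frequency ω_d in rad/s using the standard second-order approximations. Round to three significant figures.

Matching coefficients with s² + 2ζω_n s + ω_n² gives ω_n² = 116000 ⇒ ω_n = 341 rad/s, and ζ = 271/(2ω_n) = 0.398.
ω_d = 341·√(1 − 0.398²) = 312 rad/s.

ω_d ≈ 312 rad/s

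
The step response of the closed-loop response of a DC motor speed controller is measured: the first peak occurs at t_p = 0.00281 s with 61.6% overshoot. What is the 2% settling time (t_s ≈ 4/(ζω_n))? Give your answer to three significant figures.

t_s ≈ 0.0232 s

ζ from %OS: ζ = |ln 0.616|/√(π²+ln²0.616) = 0.152.
From t_p = π/ω_d, ω_d = π/0.00281 = 1120 rad/s, so ω_n = ω_d/√(1−ζ²) = 1130 rad/s.
t_s ≈ 4/(ζω_n) = 4/(0.152·1130) = 0.0232 s.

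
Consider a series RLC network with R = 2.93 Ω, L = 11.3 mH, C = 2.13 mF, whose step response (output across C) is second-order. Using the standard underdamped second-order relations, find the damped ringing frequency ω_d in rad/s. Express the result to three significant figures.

ω_d ≈ 157 rad/s

For a series RLC circuit (capacitor voltage as output), ω_n = 1/√(LC) = 1/√(11.3 mH · 2.13 mF) = 204 rad/s.
ζ = (R/2)·√(C/L) = (2.93/2)·√(2.13 mF/11.3 mH) = 0.636.
ω_d = 204·√(1 − 0.636²) = 157 rad/s.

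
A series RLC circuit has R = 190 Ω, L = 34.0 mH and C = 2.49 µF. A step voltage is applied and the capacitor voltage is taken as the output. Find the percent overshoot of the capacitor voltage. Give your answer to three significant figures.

For a series RLC circuit (capacitor voltage as output), ω_n = 1/√(LC) = 1/√(34.0 mH · 2.49 µF) = 3440 rad/s.
ζ = (R/2)·√(C/L) = (190/2)·√(2.49 µF/34.0 mH) = 0.813.
%OS = 100 e^{−πζ/√(1−ζ²)} with ζ = 0.813 gives 1.24%.

%OS ≈ 1.24%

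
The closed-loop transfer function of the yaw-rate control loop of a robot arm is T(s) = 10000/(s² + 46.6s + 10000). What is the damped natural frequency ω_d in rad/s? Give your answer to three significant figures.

Comparing the denominator to s² + 2ζω_n s + ω_n²: ω_n = √10000 = 100 rad/s, and 2ζω_n = 46.6 so ζ = 46.6/(2·100) = 0.233.
ω_d = 100·√(1 − 0.233²) = 97.2 rad/s.

ω_d ≈ 97.2 rad/s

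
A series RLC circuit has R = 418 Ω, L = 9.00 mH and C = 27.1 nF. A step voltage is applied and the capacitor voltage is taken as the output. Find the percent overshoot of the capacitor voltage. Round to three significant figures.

For a series RLC circuit (capacitor voltage as output), ω_n = 1/√(LC) = 1/√(9.00 mH · 27.1 nF) = 64000 rad/s.
ζ = (R/2)·√(C/L) = (418/2)·√(27.1 nF/9.00 mH) = 0.363.
%OS = 100 e^{−πζ/√(1−ζ²)} with ζ = 0.363 gives 29.4%.

%OS ≈ 29.4%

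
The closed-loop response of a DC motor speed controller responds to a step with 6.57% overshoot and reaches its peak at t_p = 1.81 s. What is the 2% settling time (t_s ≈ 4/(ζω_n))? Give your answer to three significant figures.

t_s ≈ 2.66 s

From the overshoot, ζ = −ln(OS)/√(π²+ln²(OS)) = 0.655.
t_p = π/ω_d ⇒ ω_d = 1.74 rad/s; then ω_n = ω_d/√(1−ζ²) = 2.30 rad/s.
t_s ≈ 4/(ζω_n) = 4/(0.655·2.30) = 2.66 s.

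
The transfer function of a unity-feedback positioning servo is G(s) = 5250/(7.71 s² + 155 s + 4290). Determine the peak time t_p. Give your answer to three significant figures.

Dividing through by 7.71: denominator becomes s² + 20.10 s + 556.4.
So ω_n = √556.4 = 23.6 rad/s and ζ = 20.10/(2·23.6) = 0.426.
ω_d = ω_n√(1−ζ²) = 21.3 rad/s. t_p = π/ω_d = 0.147 s.

t_p ≈ 0.147 s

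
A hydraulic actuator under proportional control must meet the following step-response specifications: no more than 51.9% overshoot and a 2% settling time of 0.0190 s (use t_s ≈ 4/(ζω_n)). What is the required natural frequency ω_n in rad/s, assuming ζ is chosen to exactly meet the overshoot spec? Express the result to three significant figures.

Inverting the overshoot relation: ζ = |ln 0.519|/√(π² + ln²0.519) = 0.204.
From t_s ≈ 4/(ζω_n): ω_n = 4/(ζ·t_s) = 4/(0.204·0.0190) = 1030 rad/s.

ω_n ≈ 1030 rad/s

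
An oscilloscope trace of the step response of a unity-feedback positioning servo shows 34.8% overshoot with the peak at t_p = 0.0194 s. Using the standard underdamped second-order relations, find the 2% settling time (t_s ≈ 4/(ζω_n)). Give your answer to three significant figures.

t_s ≈ 0.0735 s

From the overshoot, ζ = −ln(OS)/√(π²+ln²(OS)) = 0.318.
From t_p = π/ω_d, ω_d = π/0.0194 = 162 rad/s, so ω_n = ω_d/√(1−ζ²) = 171 rad/s.
t_s ≈ 4/(ζω_n) = 4/(0.318·171) = 0.0735 s.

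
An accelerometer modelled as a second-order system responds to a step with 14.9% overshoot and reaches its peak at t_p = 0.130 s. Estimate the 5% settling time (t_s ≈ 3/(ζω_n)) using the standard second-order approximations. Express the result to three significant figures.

t_s ≈ 0.205 s

The overshoot fixes ζ = −ln(OS)/√(π²+ln²(OS)) = 0.518.
t_p = π/ω_d ⇒ ω_d = 24.2 rad/s; then ω_n = ω_d/√(1−ζ²) = 28.3 rad/s.
t_s ≈ 3/(ζω_n) = 3/(0.518·28.3) = 0.205 s.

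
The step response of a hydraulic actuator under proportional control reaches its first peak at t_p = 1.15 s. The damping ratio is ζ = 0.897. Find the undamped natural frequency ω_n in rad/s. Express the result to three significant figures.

Peak time t_p = π/ω_d, so ω_d = π/t_p = π/1.15 = 2.73 rad/s.
ω_n = ω_d/√(1−ζ²) = 2.73/√0.195 = 6.18 rad/s.

ω_n ≈ 6.18 rad/s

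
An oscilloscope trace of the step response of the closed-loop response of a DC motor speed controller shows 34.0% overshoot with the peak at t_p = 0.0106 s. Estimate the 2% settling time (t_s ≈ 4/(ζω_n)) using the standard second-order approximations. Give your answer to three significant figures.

ζ from %OS: ζ = |ln 0.340|/√(π²+ln²0.340) = 0.325.
From t_p = π/ω_d, ω_d = π/0.0106 = 296 rad/s, so ω_n = ω_d/√(1−ζ²) = 313 rad/s.
t_s ≈ 4/(ζω_n) = 4/(0.325·313) = 0.0393 s.

t_s ≈ 0.0393 s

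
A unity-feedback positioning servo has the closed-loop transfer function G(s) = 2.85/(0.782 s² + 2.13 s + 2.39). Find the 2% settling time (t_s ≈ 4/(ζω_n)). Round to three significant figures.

t_s ≈ 2.94 s

Dividing through by 0.782: denominator becomes s² + 2.724 s + 3.056.
So ω_n = √3.056 = 1.75 rad/s and ζ = 2.724/(2·1.75) = 0.779.
t_s ≈ 4/(ζω_n) = 2.94 s.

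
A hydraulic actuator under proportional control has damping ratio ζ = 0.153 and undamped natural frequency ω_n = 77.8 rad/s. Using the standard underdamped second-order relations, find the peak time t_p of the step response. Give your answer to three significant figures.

The damped frequency is ω_d = ω_n√(1−ζ²) = 77.8·√(1−0.0234) = 76.9 rad/s.
Peak time t_p = π/ω_d = π/76.9 = 0.0409 s.

t_p ≈ 0.0409 s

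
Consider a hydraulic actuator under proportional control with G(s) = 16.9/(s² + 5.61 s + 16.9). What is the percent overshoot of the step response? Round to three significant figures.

%OS ≈ 5.33%

ω_n = √16.9 = 4.11 rad/s; ζ = 5.61/(2·4.11) = 0.682.
%OS = 100·exp(−πζ/√(1−ζ²)) = 5.33%.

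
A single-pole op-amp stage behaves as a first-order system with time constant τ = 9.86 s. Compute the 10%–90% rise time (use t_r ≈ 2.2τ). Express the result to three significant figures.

t_r ≈ 21.7 s

t_r ≈ 2.2τ = 21.7 s.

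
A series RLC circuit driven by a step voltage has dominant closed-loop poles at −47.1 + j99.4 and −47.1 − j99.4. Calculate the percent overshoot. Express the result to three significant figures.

%OS ≈ 22.6%

The poles are at −σ ± jω_d with σ = 47.1 and ω_d = 99.4, so ω_n = √(σ²+ω_d²) = 110 rad/s and ζ = σ/ω_n = 0.428.
%OS = 100·exp(−πζ/√(1−ζ²)) = 22.6%.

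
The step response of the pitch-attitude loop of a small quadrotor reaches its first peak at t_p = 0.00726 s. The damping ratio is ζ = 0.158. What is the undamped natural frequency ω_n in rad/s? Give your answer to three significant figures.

Peak time t_p = π/ω_d, so ω_d = π/t_p = π/0.00726 = 433 rad/s.
ω_n = ω_d/√(1−ζ²) = 433/√0.975 = 438 rad/s.

ω_n ≈ 438 rad/s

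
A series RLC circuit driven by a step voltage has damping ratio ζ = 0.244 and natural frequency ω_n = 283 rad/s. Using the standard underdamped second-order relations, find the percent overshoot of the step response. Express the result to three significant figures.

%OS ≈ 45.4%

For an underdamped second-order system, %OS = 100·exp(−πζ/√(1−ζ²)).
πζ/√(1−ζ²) = π·0.244/√(1−0.0595) = 0.7904, so %OS = 100·e^(−0.7904) = 45.4%.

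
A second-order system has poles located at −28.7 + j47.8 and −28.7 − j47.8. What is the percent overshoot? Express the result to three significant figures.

The poles are at −σ ± jω_d with σ = 28.7 and ω_d = 47.8, so ω_n = √(σ²+ω_d²) = 55.8 rad/s and ζ = σ/ω_n = 0.515.
%OS = 100·exp(−πζ/√(1−ζ²)) = 15.2%.

%OS ≈ 15.2%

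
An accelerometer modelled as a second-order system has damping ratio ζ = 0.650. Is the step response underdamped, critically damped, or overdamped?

underdamped

Since ζ = 0.650 < 1, the system is underdamped.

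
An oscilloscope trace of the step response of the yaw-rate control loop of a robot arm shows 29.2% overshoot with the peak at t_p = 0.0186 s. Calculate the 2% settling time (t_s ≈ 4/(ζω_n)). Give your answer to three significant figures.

t_s ≈ 0.0604 s

ζ from %OS: ζ = |ln 0.292|/√(π²+ln²0.292) = 0.365.
From t_p = π/ω_d, ω_d = π/0.0186 = 169 rad/s, so ω_n = ω_d/√(1−ζ²) = 181 rad/s.
t_s ≈ 4/(ζω_n) = 4/(0.365·181) = 0.0604 s.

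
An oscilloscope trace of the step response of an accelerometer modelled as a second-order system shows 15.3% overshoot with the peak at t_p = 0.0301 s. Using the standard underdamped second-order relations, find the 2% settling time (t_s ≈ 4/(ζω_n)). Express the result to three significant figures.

ζ from %OS: ζ = |ln 0.153|/√(π²+ln²0.153) = 0.513.
t_p = π/ω_d ⇒ ω_d = 104 rad/s; then ω_n = ω_d/√(1−ζ²) = 122 rad/s.
t_s ≈ 4/(ζω_n) = 4/(0.513·122) = 0.0641 s.

t_s ≈ 0.0641 s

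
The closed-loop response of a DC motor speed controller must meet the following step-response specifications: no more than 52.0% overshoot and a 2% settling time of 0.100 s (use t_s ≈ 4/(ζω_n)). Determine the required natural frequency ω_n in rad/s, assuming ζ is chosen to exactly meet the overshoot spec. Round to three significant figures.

ζ = −ln(OS)/√(π² + (ln OS)²). With OS = 0.520, ln OS = −0.6539 and ζ = 0.6539/3.209 = 0.204.
Then ω_n = 4/(ζ t_s) = 4/(0.204 × 0.100) = 196 rad/s.

ω_n ≈ 196 rad/s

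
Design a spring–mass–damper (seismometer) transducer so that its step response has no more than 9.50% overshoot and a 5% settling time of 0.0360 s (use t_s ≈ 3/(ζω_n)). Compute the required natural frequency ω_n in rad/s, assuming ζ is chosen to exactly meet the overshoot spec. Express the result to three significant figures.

ω_n ≈ 139 rad/s

From %OS = 100·exp(−πζ/√(1−ζ²)), invert to get ζ = −ln(OS)/√(π² + ln²(OS)) with OS = 0.0950.
−ln 0.0950 = 2.354, so ζ = 2.354/√(π² + 5.541) = 0.600.
From t_s ≈ 3/(ζω_n): ω_n = 3/(ζ·t_s) = 3/(0.600·0.0360) = 139 rad/s.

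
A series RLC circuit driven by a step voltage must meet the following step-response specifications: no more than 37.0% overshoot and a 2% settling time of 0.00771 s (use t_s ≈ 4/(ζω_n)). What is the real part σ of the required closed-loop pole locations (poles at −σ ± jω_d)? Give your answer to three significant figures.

The settling-time spec alone fixes σ = ζω_n = 4/t_s = 4/0.00771 = 519.
(Overshoot then fixes ζ = 0.302 and hence ω_d = σ·√(1−ζ²)/ζ = 1640 rad/s.)

σ ≈ 519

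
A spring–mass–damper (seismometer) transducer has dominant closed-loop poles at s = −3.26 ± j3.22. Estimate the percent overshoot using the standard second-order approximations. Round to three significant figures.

%OS ≈ 4.16%

With σ = 3.26, ω_d = 3.22: ω_n = √(σ²+ω_d²) = 4.58 rad/s, ζ = σ/ω_n = 0.711.
%OS = 100 e^{−πζ/√(1−ζ²)} with ζ = 0.711 gives 4.16%.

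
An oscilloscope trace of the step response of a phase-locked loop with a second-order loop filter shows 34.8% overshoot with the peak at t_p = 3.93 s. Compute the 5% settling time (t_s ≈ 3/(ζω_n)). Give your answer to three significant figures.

The overshoot fixes ζ = −ln(OS)/√(π²+ln²(OS)) = 0.318.
From t_p = π/ω_d, ω_d = π/3.93 = 0.799 rad/s, so ω_n = ω_d/√(1−ζ²) = 0.843 rad/s.
t_s ≈ 3/(ζω_n) = 3/(0.318·0.843) = 11.2 s.

t_s ≈ 11.2 s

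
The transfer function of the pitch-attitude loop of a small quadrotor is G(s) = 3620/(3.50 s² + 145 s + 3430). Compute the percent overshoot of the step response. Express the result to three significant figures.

%OS ≈ 6.25%

Dividing through by 3.50: denominator becomes s² + 41.43 s + 980.0.
So ω_n = √980.0 = 31.3 rad/s and ζ = 41.43/(2·31.3) = 0.662.
%OS = 100·exp(−πζ/√(1−ζ²)) = 6.25%.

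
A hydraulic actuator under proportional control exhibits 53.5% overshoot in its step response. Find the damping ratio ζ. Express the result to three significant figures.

ζ ≈ 0.195

ζ = −ln(OS)/√(π² + (ln OS)²). With OS = 0.535, ln OS = −0.6255 and ζ = 0.6255/3.203 = 0.195.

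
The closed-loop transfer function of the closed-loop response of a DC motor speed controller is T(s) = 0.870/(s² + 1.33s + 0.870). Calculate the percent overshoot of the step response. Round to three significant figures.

Matching coefficients with s² + 2ζω_n s + ω_n² gives ω_n² = 0.870 ⇒ ω_n = 0.933 rad/s, and ζ = 1.33/(2ω_n) = 0.713.
%OS = 100·exp(−πζ/√(1−ζ²)) = 4.10%.

%OS ≈ 4.10%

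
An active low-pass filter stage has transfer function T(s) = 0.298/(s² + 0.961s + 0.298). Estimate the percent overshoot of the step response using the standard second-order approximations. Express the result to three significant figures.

%OS ≈ 0.295%

Matching coefficients with s² + 2ζω_n s + ω_n² gives ω_n² = 0.298 ⇒ ω_n = 0.546 rad/s, and ζ = 0.961/(2ω_n) = 0.880.
%OS = 100·exp(−πζ/√(1−ζ²)) = 0.295%.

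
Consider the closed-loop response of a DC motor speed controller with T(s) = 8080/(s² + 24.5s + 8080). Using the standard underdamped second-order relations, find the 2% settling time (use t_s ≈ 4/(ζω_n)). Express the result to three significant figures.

t_s ≈ 0.327 s

Comparing the denominator to s² + 2ζω_n s + ω_n²: ω_n = √8080 = 89.9 rad/s, and 2ζω_n = 24.5 so ζ = 24.5/(2·89.9) = 0.136.
t_s ≈ 4/(ζω_n) = 4/(0.136·89.9) = 0.327 s.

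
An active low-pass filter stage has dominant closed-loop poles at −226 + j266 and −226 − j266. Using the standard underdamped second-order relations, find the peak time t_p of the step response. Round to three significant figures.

t_p ≈ 0.0118 s

t_p = π/ω_d with ω_d = 266 (the imaginary part), so t_p = 0.0118 s.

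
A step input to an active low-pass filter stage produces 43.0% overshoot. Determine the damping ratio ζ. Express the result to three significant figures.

ζ = −ln(OS)/√(π² + (ln OS)²). With OS = 0.430, ln OS = −0.8440 and ζ = 0.8440/3.253 = 0.259.

ζ ≈ 0.259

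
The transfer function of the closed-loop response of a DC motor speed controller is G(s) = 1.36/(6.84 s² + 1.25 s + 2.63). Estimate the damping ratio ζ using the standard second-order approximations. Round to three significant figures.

Dividing through by 6.84: denominator becomes s² + 0.1827 s + 0.3845.
So ω_n = √0.3845 = 0.620 rad/s and ζ = 0.1827/(2·0.620) = 0.147.

ζ ≈ 0.147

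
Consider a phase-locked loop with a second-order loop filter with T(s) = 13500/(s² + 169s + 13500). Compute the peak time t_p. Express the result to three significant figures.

ω_n = √13500 = 116 rad/s; ζ = 169/(2·116) = 0.727.
ω_d = ω_n√(1−ζ²) = 79.7 rad/s. Then t_p = π/ω_d = 0.0394 s.

t_p ≈ 0.0394 s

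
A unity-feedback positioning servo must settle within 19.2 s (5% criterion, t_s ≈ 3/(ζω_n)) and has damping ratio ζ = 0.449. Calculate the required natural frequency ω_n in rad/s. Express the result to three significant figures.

Rearranging t_s ≈ 3/(ζω_n) gives ω_n = 3/(ζ·t_s) = 3/(0.449 × 19.2) = 0.348 rad/s.

ω_n ≈ 0.348 rad/s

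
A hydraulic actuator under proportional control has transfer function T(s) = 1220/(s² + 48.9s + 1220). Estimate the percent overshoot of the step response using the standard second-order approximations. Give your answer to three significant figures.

%OS ≈ 4.60%

Comparing the denominator to s² + 2ζω_n s + ω_n²: ω_n = √1220 = 34.9 rad/s, and 2ζω_n = 48.9 so ζ = 48.9/(2·34.9) = 0.700.
%OS = 100 e^{−πζ/√(1−ζ²)} with ζ = 0.700 gives 4.60%.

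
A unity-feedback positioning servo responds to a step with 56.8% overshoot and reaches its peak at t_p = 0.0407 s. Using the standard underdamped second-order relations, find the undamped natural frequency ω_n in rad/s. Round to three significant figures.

From the overshoot, ζ = −ln(OS)/√(π²+ln²(OS)) = 0.177.
t_p = π/ω_d ⇒ ω_d = 77.2 rad/s; then ω_n = ω_d/√(1−ζ²) = 78.4 rad/s.

ω_n ≈ 78.4 rad/s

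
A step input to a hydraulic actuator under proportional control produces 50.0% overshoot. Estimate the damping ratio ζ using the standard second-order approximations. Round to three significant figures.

ζ = −ln(OS)/√(π² + (ln OS)²). With OS = 0.500, ln OS = −0.6931 and ζ = 0.6931/3.217 = 0.215.

ζ ≈ 0.215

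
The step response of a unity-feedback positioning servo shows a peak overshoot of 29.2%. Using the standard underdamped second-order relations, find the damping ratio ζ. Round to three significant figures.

ζ ≈ 0.365

Inverting the overshoot relation: ζ = |ln 0.292|/√(π² + ln²0.292) = 0.365.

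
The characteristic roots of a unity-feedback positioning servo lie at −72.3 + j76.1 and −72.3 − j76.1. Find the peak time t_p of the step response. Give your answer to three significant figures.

t_p = π/ω_d with ω_d = 76.1 (the imaginary part), so t_p = 0.0413 s.

t_p ≈ 0.0413 s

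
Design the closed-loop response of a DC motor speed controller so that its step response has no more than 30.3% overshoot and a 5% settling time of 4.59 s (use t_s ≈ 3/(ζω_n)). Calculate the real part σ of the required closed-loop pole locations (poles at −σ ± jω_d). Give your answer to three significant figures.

The settling-time spec alone fixes σ = ζω_n = 3/t_s = 3/4.59 = 0.654.
(Overshoot then fixes ζ = 0.355 and hence ω_d = σ·√(1−ζ²)/ζ = 1.72 rad/s.)

σ ≈ 0.654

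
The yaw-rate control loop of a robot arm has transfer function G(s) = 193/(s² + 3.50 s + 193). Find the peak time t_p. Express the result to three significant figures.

t_p ≈ 0.228 s

Comparing the denominator to s² + 2ζω_n s + ω_n²: ω_n = √193 = 13.9 rad/s, and 2ζω_n = 3.50 so ζ = 3.50/(2·13.9) = 0.126.
ω_d = 13.9·√(1 − 0.126²) = 13.8 rad/s. Then t_p = π/ω_d = 0.228 s.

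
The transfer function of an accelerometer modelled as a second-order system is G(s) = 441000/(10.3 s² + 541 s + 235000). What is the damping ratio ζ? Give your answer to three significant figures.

Dividing through by 10.3: denominator becomes s² + 52.52 s + 22820.
So ω_n = √22820 = 151 rad/s and ζ = 52.52/(2·151) = 0.174.

ζ ≈ 0.174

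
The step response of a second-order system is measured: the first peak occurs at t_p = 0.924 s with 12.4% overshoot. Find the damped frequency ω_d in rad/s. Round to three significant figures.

t_p = π/ω_d, so ω_d = π/0.924 = 3.40 rad/s.

ω_d ≈ 3.40 rad/s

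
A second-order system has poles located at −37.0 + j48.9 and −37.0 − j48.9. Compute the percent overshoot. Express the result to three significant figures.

%OS ≈ 9.28%

With σ = 37.0, ω_d = 48.9: ω_n = √(σ²+ω_d²) = 61.3 rad/s, ζ = σ/ω_n = 0.603.
%OS = 100·exp(−πζ/√(1−ζ²)) = 9.28%.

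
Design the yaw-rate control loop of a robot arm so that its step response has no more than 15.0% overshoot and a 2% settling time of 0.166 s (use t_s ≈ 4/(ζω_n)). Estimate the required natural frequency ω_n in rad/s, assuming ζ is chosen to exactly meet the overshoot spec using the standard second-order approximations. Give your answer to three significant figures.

Inverting the overshoot relation: ζ = |ln 0.150|/√(π² + ln²0.150) = 0.517.
Then ω_n = 4/(ζ t_s) = 4/(0.517 × 0.166) = 46.6 rad/s.

ω_n ≈ 46.6 rad/s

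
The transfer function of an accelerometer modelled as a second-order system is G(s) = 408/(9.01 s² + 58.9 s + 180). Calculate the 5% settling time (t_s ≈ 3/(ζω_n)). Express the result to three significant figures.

t_s ≈ 0.918 s

Dividing through by 9.01: denominator becomes s² + 6.537 s + 19.98.
So ω_n = √19.98 = 4.47 rad/s and ζ = 6.537/(2·4.47) = 0.731.
t_s ≈ 3/(ζω_n) = 0.918 s.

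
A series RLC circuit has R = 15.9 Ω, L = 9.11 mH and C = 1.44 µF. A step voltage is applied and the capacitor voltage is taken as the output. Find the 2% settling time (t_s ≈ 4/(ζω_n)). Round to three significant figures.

For a series RLC circuit (capacitor voltage as output), ω_n = 1/√(LC) = 1/√(9.11 mH · 1.44 µF) = 8730 rad/s.
ζ = (R/2)·√(C/L) = (15.9/2)·√(1.44 µF/9.11 mH) = 0.100.
t_s ≈ 4/(ζω_n) = 0.00458 s.

t_s ≈ 0.00458 s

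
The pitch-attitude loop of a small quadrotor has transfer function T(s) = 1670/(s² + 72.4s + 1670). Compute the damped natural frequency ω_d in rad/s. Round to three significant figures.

ω_d ≈ 19.0 rad/s

ω_n = √1670 = 40.9 rad/s; ζ = 72.4/(2·40.9) = 0.886.
The damped frequency ω_d = ω_n√(1−ζ²) = 19.0 rad/s.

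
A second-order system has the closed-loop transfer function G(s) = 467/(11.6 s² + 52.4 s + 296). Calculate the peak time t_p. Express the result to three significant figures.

t_p ≈ 0.695 s

Dividing through by 11.6: denominator becomes s² + 4.517 s + 25.52.
So ω_n = √25.52 = 5.05 rad/s and ζ = 4.517/(2·5.05) = 0.447.
ω_d = 5.05·√(1 − 0.447²) = 4.52 rad/s. t_p = π/ω_d = 0.695 s.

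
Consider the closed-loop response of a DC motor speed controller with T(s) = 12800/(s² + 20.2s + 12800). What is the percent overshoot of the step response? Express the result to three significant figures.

Matching coefficients with s² + 2ζω_n s + ω_n² gives ω_n² = 12800 ⇒ ω_n = 113 rad/s, and ζ = 20.2/(2ω_n) = 0.0893.
Overshoot: exp(−π·0.0893/√(1−0.0893²)) = 0.755, i.e. 75.5%.

%OS ≈ 75.5%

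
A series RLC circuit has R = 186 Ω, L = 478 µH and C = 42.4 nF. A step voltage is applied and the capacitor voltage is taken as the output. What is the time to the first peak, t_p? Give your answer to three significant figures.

t_p ≈ 0.0000293 s

For a series RLC circuit (capacitor voltage as output), ω_n = 1/√(LC) = 1/√(478 µH · 42.4 nF) = 222000 rad/s.
ζ = (R/2)·√(C/L) = (186/2)·√(42.4 nF/478 µH) = 0.876.
The damped frequency ω_d = ω_n√(1−ζ²) = 107000 rad/s. t_p = π/ω_d = 0.0000293 s.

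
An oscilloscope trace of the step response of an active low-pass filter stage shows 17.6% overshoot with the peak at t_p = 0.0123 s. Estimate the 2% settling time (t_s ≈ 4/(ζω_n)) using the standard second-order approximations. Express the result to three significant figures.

t_s ≈ 0.0283 s

From the overshoot, ζ = −ln(OS)/√(π²+ln²(OS)) = 0.484.
From t_p = π/ω_d, ω_d = π/0.0123 = 255 rad/s, so ω_n = ω_d/√(1−ζ²) = 292 rad/s.
t_s ≈ 4/(ζω_n) = 4/(0.484·292) = 0.0283 s.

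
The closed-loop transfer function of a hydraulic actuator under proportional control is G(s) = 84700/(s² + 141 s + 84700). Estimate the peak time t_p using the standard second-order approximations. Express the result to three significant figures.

Comparing the denominator to s² + 2ζω_n s + ω_n²: ω_n = √84700 = 291 rad/s, and 2ζω_n = 141 so ζ = 141/(2·291) = 0.242.
The damped frequency ω_d = ω_n√(1−ζ²) = 282 rad/s. Then t_p = π/ω_d = 0.0111 s.

t_p ≈ 0.0111 s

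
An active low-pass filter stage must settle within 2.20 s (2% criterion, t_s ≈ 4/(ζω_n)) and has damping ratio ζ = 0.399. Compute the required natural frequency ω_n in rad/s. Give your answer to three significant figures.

Rearranging t_s ≈ 4/(ζω_n) gives ω_n = 4/(ζ·t_s) = 4/(0.399 × 2.20) = 4.56 rad/s.

ω_n ≈ 4.56 rad/s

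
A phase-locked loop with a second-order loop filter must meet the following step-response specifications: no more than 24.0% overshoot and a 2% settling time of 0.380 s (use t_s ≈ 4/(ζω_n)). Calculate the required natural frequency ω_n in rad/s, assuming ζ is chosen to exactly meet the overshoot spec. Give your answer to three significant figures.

ζ = −ln(OS)/√(π² + (ln OS)²). With OS = 0.240, ln OS = −1.427 and ζ = 1.427/3.451 = 0.414.
From t_s ≈ 4/(ζω_n): ω_n = 4/(ζ·t_s) = 4/(0.414·0.380) = 25.5 rad/s.

ω_n ≈ 25.5 rad/s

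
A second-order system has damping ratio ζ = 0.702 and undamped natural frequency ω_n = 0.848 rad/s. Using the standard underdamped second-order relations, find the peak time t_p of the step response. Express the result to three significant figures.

t_p ≈ 5.20 s

The damped frequency is ω_d = ω_n√(1−ζ²) = 0.848·√(1−0.493) = 0.604 rad/s.
Peak time t_p = π/ω_d = π/0.604 = 5.20 s.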